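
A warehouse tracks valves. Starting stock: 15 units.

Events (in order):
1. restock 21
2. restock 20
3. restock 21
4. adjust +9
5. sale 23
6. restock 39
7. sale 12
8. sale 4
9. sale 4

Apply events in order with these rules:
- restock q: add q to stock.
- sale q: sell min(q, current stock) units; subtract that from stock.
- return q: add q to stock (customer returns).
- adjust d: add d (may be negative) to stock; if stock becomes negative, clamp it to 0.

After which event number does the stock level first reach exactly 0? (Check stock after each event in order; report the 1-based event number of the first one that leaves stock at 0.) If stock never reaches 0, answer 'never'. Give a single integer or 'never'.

Answer: never

Derivation:
Processing events:
Start: stock = 15
  Event 1 (restock 21): 15 + 21 = 36
  Event 2 (restock 20): 36 + 20 = 56
  Event 3 (restock 21): 56 + 21 = 77
  Event 4 (adjust +9): 77 + 9 = 86
  Event 5 (sale 23): sell min(23,86)=23. stock: 86 - 23 = 63. total_sold = 23
  Event 6 (restock 39): 63 + 39 = 102
  Event 7 (sale 12): sell min(12,102)=12. stock: 102 - 12 = 90. total_sold = 35
  Event 8 (sale 4): sell min(4,90)=4. stock: 90 - 4 = 86. total_sold = 39
  Event 9 (sale 4): sell min(4,86)=4. stock: 86 - 4 = 82. total_sold = 43
Final: stock = 82, total_sold = 43

Stock never reaches 0.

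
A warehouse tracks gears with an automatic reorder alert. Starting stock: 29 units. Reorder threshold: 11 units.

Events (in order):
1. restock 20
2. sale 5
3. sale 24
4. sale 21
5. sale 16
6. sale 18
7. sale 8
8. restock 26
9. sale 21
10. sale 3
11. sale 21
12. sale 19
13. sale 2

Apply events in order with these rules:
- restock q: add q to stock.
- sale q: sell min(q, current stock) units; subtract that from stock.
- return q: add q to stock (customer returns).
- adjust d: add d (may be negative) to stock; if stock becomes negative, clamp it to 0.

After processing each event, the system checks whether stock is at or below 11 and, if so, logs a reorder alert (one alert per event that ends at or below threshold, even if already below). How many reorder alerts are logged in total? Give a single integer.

Answer: 9

Derivation:
Processing events:
Start: stock = 29
  Event 1 (restock 20): 29 + 20 = 49
  Event 2 (sale 5): sell min(5,49)=5. stock: 49 - 5 = 44. total_sold = 5
  Event 3 (sale 24): sell min(24,44)=24. stock: 44 - 24 = 20. total_sold = 29
  Event 4 (sale 21): sell min(21,20)=20. stock: 20 - 20 = 0. total_sold = 49
  Event 5 (sale 16): sell min(16,0)=0. stock: 0 - 0 = 0. total_sold = 49
  Event 6 (sale 18): sell min(18,0)=0. stock: 0 - 0 = 0. total_sold = 49
  Event 7 (sale 8): sell min(8,0)=0. stock: 0 - 0 = 0. total_sold = 49
  Event 8 (restock 26): 0 + 26 = 26
  Event 9 (sale 21): sell min(21,26)=21. stock: 26 - 21 = 5. total_sold = 70
  Event 10 (sale 3): sell min(3,5)=3. stock: 5 - 3 = 2. total_sold = 73
  Event 11 (sale 21): sell min(21,2)=2. stock: 2 - 2 = 0. total_sold = 75
  Event 12 (sale 19): sell min(19,0)=0. stock: 0 - 0 = 0. total_sold = 75
  Event 13 (sale 2): sell min(2,0)=0. stock: 0 - 0 = 0. total_sold = 75
Final: stock = 0, total_sold = 75

Checking against threshold 11:
  After event 1: stock=49 > 11
  After event 2: stock=44 > 11
  After event 3: stock=20 > 11
  After event 4: stock=0 <= 11 -> ALERT
  After event 5: stock=0 <= 11 -> ALERT
  After event 6: stock=0 <= 11 -> ALERT
  After event 7: stock=0 <= 11 -> ALERT
  After event 8: stock=26 > 11
  After event 9: stock=5 <= 11 -> ALERT
  After event 10: stock=2 <= 11 -> ALERT
  After event 11: stock=0 <= 11 -> ALERT
  After event 12: stock=0 <= 11 -> ALERT
  After event 13: stock=0 <= 11 -> ALERT
Alert events: [4, 5, 6, 7, 9, 10, 11, 12, 13]. Count = 9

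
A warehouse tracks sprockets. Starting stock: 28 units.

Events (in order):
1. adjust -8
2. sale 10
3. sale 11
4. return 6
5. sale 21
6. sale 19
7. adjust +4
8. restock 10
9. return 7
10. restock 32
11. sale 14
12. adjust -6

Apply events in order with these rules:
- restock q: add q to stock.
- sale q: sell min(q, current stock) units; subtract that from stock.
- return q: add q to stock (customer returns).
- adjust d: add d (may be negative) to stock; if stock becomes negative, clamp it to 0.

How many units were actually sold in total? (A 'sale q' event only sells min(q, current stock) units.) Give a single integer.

Processing events:
Start: stock = 28
  Event 1 (adjust -8): 28 + -8 = 20
  Event 2 (sale 10): sell min(10,20)=10. stock: 20 - 10 = 10. total_sold = 10
  Event 3 (sale 11): sell min(11,10)=10. stock: 10 - 10 = 0. total_sold = 20
  Event 4 (return 6): 0 + 6 = 6
  Event 5 (sale 21): sell min(21,6)=6. stock: 6 - 6 = 0. total_sold = 26
  Event 6 (sale 19): sell min(19,0)=0. stock: 0 - 0 = 0. total_sold = 26
  Event 7 (adjust +4): 0 + 4 = 4
  Event 8 (restock 10): 4 + 10 = 14
  Event 9 (return 7): 14 + 7 = 21
  Event 10 (restock 32): 21 + 32 = 53
  Event 11 (sale 14): sell min(14,53)=14. stock: 53 - 14 = 39. total_sold = 40
  Event 12 (adjust -6): 39 + -6 = 33
Final: stock = 33, total_sold = 40

Answer: 40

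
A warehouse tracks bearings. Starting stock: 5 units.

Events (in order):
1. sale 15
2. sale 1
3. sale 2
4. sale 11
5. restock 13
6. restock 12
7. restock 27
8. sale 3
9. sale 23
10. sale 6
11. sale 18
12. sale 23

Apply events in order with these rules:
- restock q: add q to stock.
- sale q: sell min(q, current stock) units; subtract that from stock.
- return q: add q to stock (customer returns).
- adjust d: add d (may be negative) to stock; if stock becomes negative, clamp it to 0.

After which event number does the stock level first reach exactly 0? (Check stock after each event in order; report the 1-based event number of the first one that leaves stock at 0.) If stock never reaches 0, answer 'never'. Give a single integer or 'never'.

Answer: 1

Derivation:
Processing events:
Start: stock = 5
  Event 1 (sale 15): sell min(15,5)=5. stock: 5 - 5 = 0. total_sold = 5
  Event 2 (sale 1): sell min(1,0)=0. stock: 0 - 0 = 0. total_sold = 5
  Event 3 (sale 2): sell min(2,0)=0. stock: 0 - 0 = 0. total_sold = 5
  Event 4 (sale 11): sell min(11,0)=0. stock: 0 - 0 = 0. total_sold = 5
  Event 5 (restock 13): 0 + 13 = 13
  Event 6 (restock 12): 13 + 12 = 25
  Event 7 (restock 27): 25 + 27 = 52
  Event 8 (sale 3): sell min(3,52)=3. stock: 52 - 3 = 49. total_sold = 8
  Event 9 (sale 23): sell min(23,49)=23. stock: 49 - 23 = 26. total_sold = 31
  Event 10 (sale 6): sell min(6,26)=6. stock: 26 - 6 = 20. total_sold = 37
  Event 11 (sale 18): sell min(18,20)=18. stock: 20 - 18 = 2. total_sold = 55
  Event 12 (sale 23): sell min(23,2)=2. stock: 2 - 2 = 0. total_sold = 57
Final: stock = 0, total_sold = 57

First zero at event 1.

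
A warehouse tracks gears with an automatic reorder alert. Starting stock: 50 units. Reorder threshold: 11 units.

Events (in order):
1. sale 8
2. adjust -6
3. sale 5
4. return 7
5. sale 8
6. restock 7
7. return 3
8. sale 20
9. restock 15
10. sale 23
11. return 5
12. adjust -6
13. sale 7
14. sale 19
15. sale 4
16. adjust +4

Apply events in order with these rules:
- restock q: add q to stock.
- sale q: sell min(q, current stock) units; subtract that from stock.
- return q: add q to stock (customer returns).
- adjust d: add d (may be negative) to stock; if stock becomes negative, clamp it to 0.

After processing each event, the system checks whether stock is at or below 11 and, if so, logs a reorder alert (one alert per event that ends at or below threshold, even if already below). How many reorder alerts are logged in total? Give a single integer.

Processing events:
Start: stock = 50
  Event 1 (sale 8): sell min(8,50)=8. stock: 50 - 8 = 42. total_sold = 8
  Event 2 (adjust -6): 42 + -6 = 36
  Event 3 (sale 5): sell min(5,36)=5. stock: 36 - 5 = 31. total_sold = 13
  Event 4 (return 7): 31 + 7 = 38
  Event 5 (sale 8): sell min(8,38)=8. stock: 38 - 8 = 30. total_sold = 21
  Event 6 (restock 7): 30 + 7 = 37
  Event 7 (return 3): 37 + 3 = 40
  Event 8 (sale 20): sell min(20,40)=20. stock: 40 - 20 = 20. total_sold = 41
  Event 9 (restock 15): 20 + 15 = 35
  Event 10 (sale 23): sell min(23,35)=23. stock: 35 - 23 = 12. total_sold = 64
  Event 11 (return 5): 12 + 5 = 17
  Event 12 (adjust -6): 17 + -6 = 11
  Event 13 (sale 7): sell min(7,11)=7. stock: 11 - 7 = 4. total_sold = 71
  Event 14 (sale 19): sell min(19,4)=4. stock: 4 - 4 = 0. total_sold = 75
  Event 15 (sale 4): sell min(4,0)=0. stock: 0 - 0 = 0. total_sold = 75
  Event 16 (adjust +4): 0 + 4 = 4
Final: stock = 4, total_sold = 75

Checking against threshold 11:
  After event 1: stock=42 > 11
  After event 2: stock=36 > 11
  After event 3: stock=31 > 11
  After event 4: stock=38 > 11
  After event 5: stock=30 > 11
  After event 6: stock=37 > 11
  After event 7: stock=40 > 11
  After event 8: stock=20 > 11
  After event 9: stock=35 > 11
  After event 10: stock=12 > 11
  After event 11: stock=17 > 11
  After event 12: stock=11 <= 11 -> ALERT
  After event 13: stock=4 <= 11 -> ALERT
  After event 14: stock=0 <= 11 -> ALERT
  After event 15: stock=0 <= 11 -> ALERT
  After event 16: stock=4 <= 11 -> ALERT
Alert events: [12, 13, 14, 15, 16]. Count = 5

Answer: 5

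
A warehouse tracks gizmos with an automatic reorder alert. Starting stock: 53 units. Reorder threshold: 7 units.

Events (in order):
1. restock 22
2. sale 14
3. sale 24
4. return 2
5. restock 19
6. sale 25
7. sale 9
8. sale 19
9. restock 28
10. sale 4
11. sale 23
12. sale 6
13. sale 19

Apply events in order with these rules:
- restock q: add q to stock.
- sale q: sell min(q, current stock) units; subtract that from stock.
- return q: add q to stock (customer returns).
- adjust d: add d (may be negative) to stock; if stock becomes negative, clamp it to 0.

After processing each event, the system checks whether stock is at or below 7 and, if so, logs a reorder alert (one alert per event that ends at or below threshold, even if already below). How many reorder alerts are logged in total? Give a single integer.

Answer: 4

Derivation:
Processing events:
Start: stock = 53
  Event 1 (restock 22): 53 + 22 = 75
  Event 2 (sale 14): sell min(14,75)=14. stock: 75 - 14 = 61. total_sold = 14
  Event 3 (sale 24): sell min(24,61)=24. stock: 61 - 24 = 37. total_sold = 38
  Event 4 (return 2): 37 + 2 = 39
  Event 5 (restock 19): 39 + 19 = 58
  Event 6 (sale 25): sell min(25,58)=25. stock: 58 - 25 = 33. total_sold = 63
  Event 7 (sale 9): sell min(9,33)=9. stock: 33 - 9 = 24. total_sold = 72
  Event 8 (sale 19): sell min(19,24)=19. stock: 24 - 19 = 5. total_sold = 91
  Event 9 (restock 28): 5 + 28 = 33
  Event 10 (sale 4): sell min(4,33)=4. stock: 33 - 4 = 29. total_sold = 95
  Event 11 (sale 23): sell min(23,29)=23. stock: 29 - 23 = 6. total_sold = 118
  Event 12 (sale 6): sell min(6,6)=6. stock: 6 - 6 = 0. total_sold = 124
  Event 13 (sale 19): sell min(19,0)=0. stock: 0 - 0 = 0. total_sold = 124
Final: stock = 0, total_sold = 124

Checking against threshold 7:
  After event 1: stock=75 > 7
  After event 2: stock=61 > 7
  After event 3: stock=37 > 7
  After event 4: stock=39 > 7
  After event 5: stock=58 > 7
  After event 6: stock=33 > 7
  After event 7: stock=24 > 7
  After event 8: stock=5 <= 7 -> ALERT
  After event 9: stock=33 > 7
  After event 10: stock=29 > 7
  After event 11: stock=6 <= 7 -> ALERT
  After event 12: stock=0 <= 7 -> ALERT
  After event 13: stock=0 <= 7 -> ALERT
Alert events: [8, 11, 12, 13]. Count = 4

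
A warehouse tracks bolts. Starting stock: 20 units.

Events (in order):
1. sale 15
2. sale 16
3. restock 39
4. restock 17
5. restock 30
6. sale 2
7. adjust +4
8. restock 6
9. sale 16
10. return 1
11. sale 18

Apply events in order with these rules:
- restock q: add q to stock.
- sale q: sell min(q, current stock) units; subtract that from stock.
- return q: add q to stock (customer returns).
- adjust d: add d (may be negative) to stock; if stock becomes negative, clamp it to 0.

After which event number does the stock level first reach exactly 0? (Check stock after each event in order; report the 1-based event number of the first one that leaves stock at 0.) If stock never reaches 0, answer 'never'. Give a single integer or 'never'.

Answer: 2

Derivation:
Processing events:
Start: stock = 20
  Event 1 (sale 15): sell min(15,20)=15. stock: 20 - 15 = 5. total_sold = 15
  Event 2 (sale 16): sell min(16,5)=5. stock: 5 - 5 = 0. total_sold = 20
  Event 3 (restock 39): 0 + 39 = 39
  Event 4 (restock 17): 39 + 17 = 56
  Event 5 (restock 30): 56 + 30 = 86
  Event 6 (sale 2): sell min(2,86)=2. stock: 86 - 2 = 84. total_sold = 22
  Event 7 (adjust +4): 84 + 4 = 88
  Event 8 (restock 6): 88 + 6 = 94
  Event 9 (sale 16): sell min(16,94)=16. stock: 94 - 16 = 78. total_sold = 38
  Event 10 (return 1): 78 + 1 = 79
  Event 11 (sale 18): sell min(18,79)=18. stock: 79 - 18 = 61. total_sold = 56
Final: stock = 61, total_sold = 56

First zero at event 2.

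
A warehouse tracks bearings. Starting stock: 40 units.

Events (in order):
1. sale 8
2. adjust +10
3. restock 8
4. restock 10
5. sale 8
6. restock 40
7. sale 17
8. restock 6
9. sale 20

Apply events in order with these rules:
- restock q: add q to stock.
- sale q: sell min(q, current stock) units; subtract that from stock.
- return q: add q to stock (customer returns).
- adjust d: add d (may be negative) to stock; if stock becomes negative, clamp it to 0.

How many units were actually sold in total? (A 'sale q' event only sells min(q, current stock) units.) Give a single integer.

Processing events:
Start: stock = 40
  Event 1 (sale 8): sell min(8,40)=8. stock: 40 - 8 = 32. total_sold = 8
  Event 2 (adjust +10): 32 + 10 = 42
  Event 3 (restock 8): 42 + 8 = 50
  Event 4 (restock 10): 50 + 10 = 60
  Event 5 (sale 8): sell min(8,60)=8. stock: 60 - 8 = 52. total_sold = 16
  Event 6 (restock 40): 52 + 40 = 92
  Event 7 (sale 17): sell min(17,92)=17. stock: 92 - 17 = 75. total_sold = 33
  Event 8 (restock 6): 75 + 6 = 81
  Event 9 (sale 20): sell min(20,81)=20. stock: 81 - 20 = 61. total_sold = 53
Final: stock = 61, total_sold = 53

Answer: 53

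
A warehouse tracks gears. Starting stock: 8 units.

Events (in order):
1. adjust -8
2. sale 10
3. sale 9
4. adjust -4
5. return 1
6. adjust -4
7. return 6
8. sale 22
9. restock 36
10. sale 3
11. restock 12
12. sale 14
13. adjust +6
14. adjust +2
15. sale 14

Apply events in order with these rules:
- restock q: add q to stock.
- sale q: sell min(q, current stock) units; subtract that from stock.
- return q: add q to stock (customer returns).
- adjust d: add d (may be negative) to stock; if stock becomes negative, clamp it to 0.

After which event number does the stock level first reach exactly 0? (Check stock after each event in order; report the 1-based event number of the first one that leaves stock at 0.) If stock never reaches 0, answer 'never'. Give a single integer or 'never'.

Processing events:
Start: stock = 8
  Event 1 (adjust -8): 8 + -8 = 0
  Event 2 (sale 10): sell min(10,0)=0. stock: 0 - 0 = 0. total_sold = 0
  Event 3 (sale 9): sell min(9,0)=0. stock: 0 - 0 = 0. total_sold = 0
  Event 4 (adjust -4): 0 + -4 = 0 (clamped to 0)
  Event 5 (return 1): 0 + 1 = 1
  Event 6 (adjust -4): 1 + -4 = 0 (clamped to 0)
  Event 7 (return 6): 0 + 6 = 6
  Event 8 (sale 22): sell min(22,6)=6. stock: 6 - 6 = 0. total_sold = 6
  Event 9 (restock 36): 0 + 36 = 36
  Event 10 (sale 3): sell min(3,36)=3. stock: 36 - 3 = 33. total_sold = 9
  Event 11 (restock 12): 33 + 12 = 45
  Event 12 (sale 14): sell min(14,45)=14. stock: 45 - 14 = 31. total_sold = 23
  Event 13 (adjust +6): 31 + 6 = 37
  Event 14 (adjust +2): 37 + 2 = 39
  Event 15 (sale 14): sell min(14,39)=14. stock: 39 - 14 = 25. total_sold = 37
Final: stock = 25, total_sold = 37

First zero at event 1.

Answer: 1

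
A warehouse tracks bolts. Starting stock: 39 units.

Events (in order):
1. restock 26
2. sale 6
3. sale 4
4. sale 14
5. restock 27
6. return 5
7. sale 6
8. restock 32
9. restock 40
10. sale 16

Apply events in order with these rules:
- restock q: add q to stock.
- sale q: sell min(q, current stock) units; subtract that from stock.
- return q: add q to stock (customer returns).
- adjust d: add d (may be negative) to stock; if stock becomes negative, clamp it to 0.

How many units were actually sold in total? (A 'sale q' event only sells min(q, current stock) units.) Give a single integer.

Answer: 46

Derivation:
Processing events:
Start: stock = 39
  Event 1 (restock 26): 39 + 26 = 65
  Event 2 (sale 6): sell min(6,65)=6. stock: 65 - 6 = 59. total_sold = 6
  Event 3 (sale 4): sell min(4,59)=4. stock: 59 - 4 = 55. total_sold = 10
  Event 4 (sale 14): sell min(14,55)=14. stock: 55 - 14 = 41. total_sold = 24
  Event 5 (restock 27): 41 + 27 = 68
  Event 6 (return 5): 68 + 5 = 73
  Event 7 (sale 6): sell min(6,73)=6. stock: 73 - 6 = 67. total_sold = 30
  Event 8 (restock 32): 67 + 32 = 99
  Event 9 (restock 40): 99 + 40 = 139
  Event 10 (sale 16): sell min(16,139)=16. stock: 139 - 16 = 123. total_sold = 46
Final: stock = 123, total_sold = 46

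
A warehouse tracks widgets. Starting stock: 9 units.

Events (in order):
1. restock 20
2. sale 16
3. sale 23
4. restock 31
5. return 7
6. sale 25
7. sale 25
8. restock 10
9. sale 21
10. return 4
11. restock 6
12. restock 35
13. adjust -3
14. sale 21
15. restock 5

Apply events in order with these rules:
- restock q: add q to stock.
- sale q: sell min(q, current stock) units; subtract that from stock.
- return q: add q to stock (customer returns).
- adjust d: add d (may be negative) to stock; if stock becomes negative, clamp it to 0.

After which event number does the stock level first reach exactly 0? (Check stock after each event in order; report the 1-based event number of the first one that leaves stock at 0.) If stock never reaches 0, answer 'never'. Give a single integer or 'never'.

Answer: 3

Derivation:
Processing events:
Start: stock = 9
  Event 1 (restock 20): 9 + 20 = 29
  Event 2 (sale 16): sell min(16,29)=16. stock: 29 - 16 = 13. total_sold = 16
  Event 3 (sale 23): sell min(23,13)=13. stock: 13 - 13 = 0. total_sold = 29
  Event 4 (restock 31): 0 + 31 = 31
  Event 5 (return 7): 31 + 7 = 38
  Event 6 (sale 25): sell min(25,38)=25. stock: 38 - 25 = 13. total_sold = 54
  Event 7 (sale 25): sell min(25,13)=13. stock: 13 - 13 = 0. total_sold = 67
  Event 8 (restock 10): 0 + 10 = 10
  Event 9 (sale 21): sell min(21,10)=10. stock: 10 - 10 = 0. total_sold = 77
  Event 10 (return 4): 0 + 4 = 4
  Event 11 (restock 6): 4 + 6 = 10
  Event 12 (restock 35): 10 + 35 = 45
  Event 13 (adjust -3): 45 + -3 = 42
  Event 14 (sale 21): sell min(21,42)=21. stock: 42 - 21 = 21. total_sold = 98
  Event 15 (restock 5): 21 + 5 = 26
Final: stock = 26, total_sold = 98

First zero at event 3.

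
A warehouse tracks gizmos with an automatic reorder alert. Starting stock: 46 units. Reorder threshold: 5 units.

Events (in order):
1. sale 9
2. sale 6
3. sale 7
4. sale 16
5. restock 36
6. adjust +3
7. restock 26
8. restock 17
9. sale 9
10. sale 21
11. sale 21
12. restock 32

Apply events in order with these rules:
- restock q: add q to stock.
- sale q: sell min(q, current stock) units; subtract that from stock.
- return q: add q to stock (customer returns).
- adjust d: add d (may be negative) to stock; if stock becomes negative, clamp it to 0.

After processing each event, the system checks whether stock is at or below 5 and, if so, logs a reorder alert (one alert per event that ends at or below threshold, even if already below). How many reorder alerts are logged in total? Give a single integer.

Processing events:
Start: stock = 46
  Event 1 (sale 9): sell min(9,46)=9. stock: 46 - 9 = 37. total_sold = 9
  Event 2 (sale 6): sell min(6,37)=6. stock: 37 - 6 = 31. total_sold = 15
  Event 3 (sale 7): sell min(7,31)=7. stock: 31 - 7 = 24. total_sold = 22
  Event 4 (sale 16): sell min(16,24)=16. stock: 24 - 16 = 8. total_sold = 38
  Event 5 (restock 36): 8 + 36 = 44
  Event 6 (adjust +3): 44 + 3 = 47
  Event 7 (restock 26): 47 + 26 = 73
  Event 8 (restock 17): 73 + 17 = 90
  Event 9 (sale 9): sell min(9,90)=9. stock: 90 - 9 = 81. total_sold = 47
  Event 10 (sale 21): sell min(21,81)=21. stock: 81 - 21 = 60. total_sold = 68
  Event 11 (sale 21): sell min(21,60)=21. stock: 60 - 21 = 39. total_sold = 89
  Event 12 (restock 32): 39 + 32 = 71
Final: stock = 71, total_sold = 89

Checking against threshold 5:
  After event 1: stock=37 > 5
  After event 2: stock=31 > 5
  After event 3: stock=24 > 5
  After event 4: stock=8 > 5
  After event 5: stock=44 > 5
  After event 6: stock=47 > 5
  After event 7: stock=73 > 5
  After event 8: stock=90 > 5
  After event 9: stock=81 > 5
  After event 10: stock=60 > 5
  After event 11: stock=39 > 5
  After event 12: stock=71 > 5
Alert events: []. Count = 0

Answer: 0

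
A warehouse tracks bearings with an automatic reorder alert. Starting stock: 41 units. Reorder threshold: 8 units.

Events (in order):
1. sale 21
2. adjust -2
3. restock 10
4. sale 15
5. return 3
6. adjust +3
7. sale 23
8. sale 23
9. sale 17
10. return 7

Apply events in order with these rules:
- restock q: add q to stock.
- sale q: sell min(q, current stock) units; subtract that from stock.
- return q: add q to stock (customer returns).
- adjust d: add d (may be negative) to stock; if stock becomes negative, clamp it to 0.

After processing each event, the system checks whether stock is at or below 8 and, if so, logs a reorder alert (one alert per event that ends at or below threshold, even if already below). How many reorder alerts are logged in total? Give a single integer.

Answer: 4

Derivation:
Processing events:
Start: stock = 41
  Event 1 (sale 21): sell min(21,41)=21. stock: 41 - 21 = 20. total_sold = 21
  Event 2 (adjust -2): 20 + -2 = 18
  Event 3 (restock 10): 18 + 10 = 28
  Event 4 (sale 15): sell min(15,28)=15. stock: 28 - 15 = 13. total_sold = 36
  Event 5 (return 3): 13 + 3 = 16
  Event 6 (adjust +3): 16 + 3 = 19
  Event 7 (sale 23): sell min(23,19)=19. stock: 19 - 19 = 0. total_sold = 55
  Event 8 (sale 23): sell min(23,0)=0. stock: 0 - 0 = 0. total_sold = 55
  Event 9 (sale 17): sell min(17,0)=0. stock: 0 - 0 = 0. total_sold = 55
  Event 10 (return 7): 0 + 7 = 7
Final: stock = 7, total_sold = 55

Checking against threshold 8:
  After event 1: stock=20 > 8
  After event 2: stock=18 > 8
  After event 3: stock=28 > 8
  After event 4: stock=13 > 8
  After event 5: stock=16 > 8
  After event 6: stock=19 > 8
  After event 7: stock=0 <= 8 -> ALERT
  After event 8: stock=0 <= 8 -> ALERT
  After event 9: stock=0 <= 8 -> ALERT
  After event 10: stock=7 <= 8 -> ALERT
Alert events: [7, 8, 9, 10]. Count = 4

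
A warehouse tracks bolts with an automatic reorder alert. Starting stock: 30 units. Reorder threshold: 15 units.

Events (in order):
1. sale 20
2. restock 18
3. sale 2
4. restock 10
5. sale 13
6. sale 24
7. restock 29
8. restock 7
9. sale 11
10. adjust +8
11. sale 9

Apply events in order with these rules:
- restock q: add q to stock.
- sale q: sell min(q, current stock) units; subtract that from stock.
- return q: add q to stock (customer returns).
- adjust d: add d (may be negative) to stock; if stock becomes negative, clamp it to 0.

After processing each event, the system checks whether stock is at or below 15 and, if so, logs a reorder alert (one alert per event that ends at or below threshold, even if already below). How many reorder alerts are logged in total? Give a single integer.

Processing events:
Start: stock = 30
  Event 1 (sale 20): sell min(20,30)=20. stock: 30 - 20 = 10. total_sold = 20
  Event 2 (restock 18): 10 + 18 = 28
  Event 3 (sale 2): sell min(2,28)=2. stock: 28 - 2 = 26. total_sold = 22
  Event 4 (restock 10): 26 + 10 = 36
  Event 5 (sale 13): sell min(13,36)=13. stock: 36 - 13 = 23. total_sold = 35
  Event 6 (sale 24): sell min(24,23)=23. stock: 23 - 23 = 0. total_sold = 58
  Event 7 (restock 29): 0 + 29 = 29
  Event 8 (restock 7): 29 + 7 = 36
  Event 9 (sale 11): sell min(11,36)=11. stock: 36 - 11 = 25. total_sold = 69
  Event 10 (adjust +8): 25 + 8 = 33
  Event 11 (sale 9): sell min(9,33)=9. stock: 33 - 9 = 24. total_sold = 78
Final: stock = 24, total_sold = 78

Checking against threshold 15:
  After event 1: stock=10 <= 15 -> ALERT
  After event 2: stock=28 > 15
  After event 3: stock=26 > 15
  After event 4: stock=36 > 15
  After event 5: stock=23 > 15
  After event 6: stock=0 <= 15 -> ALERT
  After event 7: stock=29 > 15
  After event 8: stock=36 > 15
  After event 9: stock=25 > 15
  After event 10: stock=33 > 15
  After event 11: stock=24 > 15
Alert events: [1, 6]. Count = 2

Answer: 2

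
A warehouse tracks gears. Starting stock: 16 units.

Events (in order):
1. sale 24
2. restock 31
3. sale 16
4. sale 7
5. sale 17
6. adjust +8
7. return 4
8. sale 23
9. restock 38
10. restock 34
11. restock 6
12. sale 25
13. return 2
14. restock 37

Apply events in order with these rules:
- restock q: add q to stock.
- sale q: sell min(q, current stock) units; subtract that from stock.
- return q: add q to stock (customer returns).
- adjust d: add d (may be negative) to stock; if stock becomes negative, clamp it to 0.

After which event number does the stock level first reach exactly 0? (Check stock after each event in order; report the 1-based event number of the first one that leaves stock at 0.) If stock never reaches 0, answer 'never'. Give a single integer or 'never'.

Processing events:
Start: stock = 16
  Event 1 (sale 24): sell min(24,16)=16. stock: 16 - 16 = 0. total_sold = 16
  Event 2 (restock 31): 0 + 31 = 31
  Event 3 (sale 16): sell min(16,31)=16. stock: 31 - 16 = 15. total_sold = 32
  Event 4 (sale 7): sell min(7,15)=7. stock: 15 - 7 = 8. total_sold = 39
  Event 5 (sale 17): sell min(17,8)=8. stock: 8 - 8 = 0. total_sold = 47
  Event 6 (adjust +8): 0 + 8 = 8
  Event 7 (return 4): 8 + 4 = 12
  Event 8 (sale 23): sell min(23,12)=12. stock: 12 - 12 = 0. total_sold = 59
  Event 9 (restock 38): 0 + 38 = 38
  Event 10 (restock 34): 38 + 34 = 72
  Event 11 (restock 6): 72 + 6 = 78
  Event 12 (sale 25): sell min(25,78)=25. stock: 78 - 25 = 53. total_sold = 84
  Event 13 (return 2): 53 + 2 = 55
  Event 14 (restock 37): 55 + 37 = 92
Final: stock = 92, total_sold = 84

First zero at event 1.

Answer: 1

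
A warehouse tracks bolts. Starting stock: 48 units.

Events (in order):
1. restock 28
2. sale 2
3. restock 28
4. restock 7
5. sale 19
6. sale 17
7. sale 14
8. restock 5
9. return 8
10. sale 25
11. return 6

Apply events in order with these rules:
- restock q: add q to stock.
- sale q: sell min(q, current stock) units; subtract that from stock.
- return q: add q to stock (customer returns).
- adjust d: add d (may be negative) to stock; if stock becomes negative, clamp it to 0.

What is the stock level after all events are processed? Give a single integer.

Answer: 53

Derivation:
Processing events:
Start: stock = 48
  Event 1 (restock 28): 48 + 28 = 76
  Event 2 (sale 2): sell min(2,76)=2. stock: 76 - 2 = 74. total_sold = 2
  Event 3 (restock 28): 74 + 28 = 102
  Event 4 (restock 7): 102 + 7 = 109
  Event 5 (sale 19): sell min(19,109)=19. stock: 109 - 19 = 90. total_sold = 21
  Event 6 (sale 17): sell min(17,90)=17. stock: 90 - 17 = 73. total_sold = 38
  Event 7 (sale 14): sell min(14,73)=14. stock: 73 - 14 = 59. total_sold = 52
  Event 8 (restock 5): 59 + 5 = 64
  Event 9 (return 8): 64 + 8 = 72
  Event 10 (sale 25): sell min(25,72)=25. stock: 72 - 25 = 47. total_sold = 77
  Event 11 (return 6): 47 + 6 = 53
Final: stock = 53, total_sold = 77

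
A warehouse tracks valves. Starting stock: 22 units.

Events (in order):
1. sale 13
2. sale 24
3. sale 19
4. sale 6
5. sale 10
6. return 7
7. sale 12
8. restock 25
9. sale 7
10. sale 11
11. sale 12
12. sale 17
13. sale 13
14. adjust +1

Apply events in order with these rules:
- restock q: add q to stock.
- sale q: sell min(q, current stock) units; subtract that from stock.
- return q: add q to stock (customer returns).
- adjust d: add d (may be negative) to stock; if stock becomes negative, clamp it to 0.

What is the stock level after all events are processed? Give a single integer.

Processing events:
Start: stock = 22
  Event 1 (sale 13): sell min(13,22)=13. stock: 22 - 13 = 9. total_sold = 13
  Event 2 (sale 24): sell min(24,9)=9. stock: 9 - 9 = 0. total_sold = 22
  Event 3 (sale 19): sell min(19,0)=0. stock: 0 - 0 = 0. total_sold = 22
  Event 4 (sale 6): sell min(6,0)=0. stock: 0 - 0 = 0. total_sold = 22
  Event 5 (sale 10): sell min(10,0)=0. stock: 0 - 0 = 0. total_sold = 22
  Event 6 (return 7): 0 + 7 = 7
  Event 7 (sale 12): sell min(12,7)=7. stock: 7 - 7 = 0. total_sold = 29
  Event 8 (restock 25): 0 + 25 = 25
  Event 9 (sale 7): sell min(7,25)=7. stock: 25 - 7 = 18. total_sold = 36
  Event 10 (sale 11): sell min(11,18)=11. stock: 18 - 11 = 7. total_sold = 47
  Event 11 (sale 12): sell min(12,7)=7. stock: 7 - 7 = 0. total_sold = 54
  Event 12 (sale 17): sell min(17,0)=0. stock: 0 - 0 = 0. total_sold = 54
  Event 13 (sale 13): sell min(13,0)=0. stock: 0 - 0 = 0. total_sold = 54
  Event 14 (adjust +1): 0 + 1 = 1
Final: stock = 1, total_sold = 54

Answer: 1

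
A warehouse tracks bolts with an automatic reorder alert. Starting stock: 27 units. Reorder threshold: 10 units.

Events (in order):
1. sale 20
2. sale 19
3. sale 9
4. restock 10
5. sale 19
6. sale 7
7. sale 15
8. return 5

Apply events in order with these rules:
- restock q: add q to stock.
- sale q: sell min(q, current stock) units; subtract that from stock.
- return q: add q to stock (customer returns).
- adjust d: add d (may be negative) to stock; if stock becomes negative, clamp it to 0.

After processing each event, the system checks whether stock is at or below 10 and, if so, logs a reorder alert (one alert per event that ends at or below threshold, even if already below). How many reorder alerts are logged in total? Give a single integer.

Answer: 8

Derivation:
Processing events:
Start: stock = 27
  Event 1 (sale 20): sell min(20,27)=20. stock: 27 - 20 = 7. total_sold = 20
  Event 2 (sale 19): sell min(19,7)=7. stock: 7 - 7 = 0. total_sold = 27
  Event 3 (sale 9): sell min(9,0)=0. stock: 0 - 0 = 0. total_sold = 27
  Event 4 (restock 10): 0 + 10 = 10
  Event 5 (sale 19): sell min(19,10)=10. stock: 10 - 10 = 0. total_sold = 37
  Event 6 (sale 7): sell min(7,0)=0. stock: 0 - 0 = 0. total_sold = 37
  Event 7 (sale 15): sell min(15,0)=0. stock: 0 - 0 = 0. total_sold = 37
  Event 8 (return 5): 0 + 5 = 5
Final: stock = 5, total_sold = 37

Checking against threshold 10:
  After event 1: stock=7 <= 10 -> ALERT
  After event 2: stock=0 <= 10 -> ALERT
  After event 3: stock=0 <= 10 -> ALERT
  After event 4: stock=10 <= 10 -> ALERT
  After event 5: stock=0 <= 10 -> ALERT
  After event 6: stock=0 <= 10 -> ALERT
  After event 7: stock=0 <= 10 -> ALERT
  After event 8: stock=5 <= 10 -> ALERT
Alert events: [1, 2, 3, 4, 5, 6, 7, 8]. Count = 8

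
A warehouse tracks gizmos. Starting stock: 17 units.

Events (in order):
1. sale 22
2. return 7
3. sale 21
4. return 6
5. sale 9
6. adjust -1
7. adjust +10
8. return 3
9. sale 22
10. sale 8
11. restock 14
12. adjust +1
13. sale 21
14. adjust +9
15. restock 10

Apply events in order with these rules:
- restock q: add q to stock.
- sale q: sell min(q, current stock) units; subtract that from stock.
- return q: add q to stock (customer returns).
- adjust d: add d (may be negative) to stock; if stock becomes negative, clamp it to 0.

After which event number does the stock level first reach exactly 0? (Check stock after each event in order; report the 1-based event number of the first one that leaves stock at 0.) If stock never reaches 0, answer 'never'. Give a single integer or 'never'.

Processing events:
Start: stock = 17
  Event 1 (sale 22): sell min(22,17)=17. stock: 17 - 17 = 0. total_sold = 17
  Event 2 (return 7): 0 + 7 = 7
  Event 3 (sale 21): sell min(21,7)=7. stock: 7 - 7 = 0. total_sold = 24
  Event 4 (return 6): 0 + 6 = 6
  Event 5 (sale 9): sell min(9,6)=6. stock: 6 - 6 = 0. total_sold = 30
  Event 6 (adjust -1): 0 + -1 = 0 (clamped to 0)
  Event 7 (adjust +10): 0 + 10 = 10
  Event 8 (return 3): 10 + 3 = 13
  Event 9 (sale 22): sell min(22,13)=13. stock: 13 - 13 = 0. total_sold = 43
  Event 10 (sale 8): sell min(8,0)=0. stock: 0 - 0 = 0. total_sold = 43
  Event 11 (restock 14): 0 + 14 = 14
  Event 12 (adjust +1): 14 + 1 = 15
  Event 13 (sale 21): sell min(21,15)=15. stock: 15 - 15 = 0. total_sold = 58
  Event 14 (adjust +9): 0 + 9 = 9
  Event 15 (restock 10): 9 + 10 = 19
Final: stock = 19, total_sold = 58

First zero at event 1.

Answer: 1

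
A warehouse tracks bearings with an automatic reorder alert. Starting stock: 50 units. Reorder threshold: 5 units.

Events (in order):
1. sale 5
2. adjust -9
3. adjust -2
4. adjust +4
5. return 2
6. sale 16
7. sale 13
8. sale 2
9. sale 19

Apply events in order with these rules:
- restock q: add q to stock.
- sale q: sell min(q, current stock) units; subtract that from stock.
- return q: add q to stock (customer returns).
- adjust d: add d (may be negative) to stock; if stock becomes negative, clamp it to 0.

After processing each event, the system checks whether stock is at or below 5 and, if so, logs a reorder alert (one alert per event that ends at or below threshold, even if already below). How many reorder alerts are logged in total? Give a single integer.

Answer: 1

Derivation:
Processing events:
Start: stock = 50
  Event 1 (sale 5): sell min(5,50)=5. stock: 50 - 5 = 45. total_sold = 5
  Event 2 (adjust -9): 45 + -9 = 36
  Event 3 (adjust -2): 36 + -2 = 34
  Event 4 (adjust +4): 34 + 4 = 38
  Event 5 (return 2): 38 + 2 = 40
  Event 6 (sale 16): sell min(16,40)=16. stock: 40 - 16 = 24. total_sold = 21
  Event 7 (sale 13): sell min(13,24)=13. stock: 24 - 13 = 11. total_sold = 34
  Event 8 (sale 2): sell min(2,11)=2. stock: 11 - 2 = 9. total_sold = 36
  Event 9 (sale 19): sell min(19,9)=9. stock: 9 - 9 = 0. total_sold = 45
Final: stock = 0, total_sold = 45

Checking against threshold 5:
  After event 1: stock=45 > 5
  After event 2: stock=36 > 5
  After event 3: stock=34 > 5
  After event 4: stock=38 > 5
  After event 5: stock=40 > 5
  After event 6: stock=24 > 5
  After event 7: stock=11 > 5
  After event 8: stock=9 > 5
  After event 9: stock=0 <= 5 -> ALERT
Alert events: [9]. Count = 1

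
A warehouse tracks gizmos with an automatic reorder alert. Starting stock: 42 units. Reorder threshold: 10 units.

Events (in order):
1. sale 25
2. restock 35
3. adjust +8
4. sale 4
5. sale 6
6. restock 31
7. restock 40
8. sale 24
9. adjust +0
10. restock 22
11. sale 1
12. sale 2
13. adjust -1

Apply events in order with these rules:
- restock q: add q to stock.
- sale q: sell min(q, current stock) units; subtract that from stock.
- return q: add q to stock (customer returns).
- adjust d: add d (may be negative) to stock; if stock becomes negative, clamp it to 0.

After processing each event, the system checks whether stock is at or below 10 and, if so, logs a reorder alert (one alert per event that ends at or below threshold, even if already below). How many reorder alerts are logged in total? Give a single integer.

Answer: 0

Derivation:
Processing events:
Start: stock = 42
  Event 1 (sale 25): sell min(25,42)=25. stock: 42 - 25 = 17. total_sold = 25
  Event 2 (restock 35): 17 + 35 = 52
  Event 3 (adjust +8): 52 + 8 = 60
  Event 4 (sale 4): sell min(4,60)=4. stock: 60 - 4 = 56. total_sold = 29
  Event 5 (sale 6): sell min(6,56)=6. stock: 56 - 6 = 50. total_sold = 35
  Event 6 (restock 31): 50 + 31 = 81
  Event 7 (restock 40): 81 + 40 = 121
  Event 8 (sale 24): sell min(24,121)=24. stock: 121 - 24 = 97. total_sold = 59
  Event 9 (adjust +0): 97 + 0 = 97
  Event 10 (restock 22): 97 + 22 = 119
  Event 11 (sale 1): sell min(1,119)=1. stock: 119 - 1 = 118. total_sold = 60
  Event 12 (sale 2): sell min(2,118)=2. stock: 118 - 2 = 116. total_sold = 62
  Event 13 (adjust -1): 116 + -1 = 115
Final: stock = 115, total_sold = 62

Checking against threshold 10:
  After event 1: stock=17 > 10
  After event 2: stock=52 > 10
  After event 3: stock=60 > 10
  After event 4: stock=56 > 10
  After event 5: stock=50 > 10
  After event 6: stock=81 > 10
  After event 7: stock=121 > 10
  After event 8: stock=97 > 10
  After event 9: stock=97 > 10
  After event 10: stock=119 > 10
  After event 11: stock=118 > 10
  After event 12: stock=116 > 10
  After event 13: stock=115 > 10
Alert events: []. Count = 0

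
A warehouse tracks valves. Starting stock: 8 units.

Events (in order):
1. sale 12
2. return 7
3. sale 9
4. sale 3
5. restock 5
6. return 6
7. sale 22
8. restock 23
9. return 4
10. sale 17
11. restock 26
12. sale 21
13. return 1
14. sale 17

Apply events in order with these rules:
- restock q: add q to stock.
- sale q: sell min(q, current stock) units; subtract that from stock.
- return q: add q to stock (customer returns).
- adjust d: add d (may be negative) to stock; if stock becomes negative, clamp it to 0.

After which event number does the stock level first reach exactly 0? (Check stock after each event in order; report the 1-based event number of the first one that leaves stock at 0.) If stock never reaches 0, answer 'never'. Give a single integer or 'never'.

Processing events:
Start: stock = 8
  Event 1 (sale 12): sell min(12,8)=8. stock: 8 - 8 = 0. total_sold = 8
  Event 2 (return 7): 0 + 7 = 7
  Event 3 (sale 9): sell min(9,7)=7. stock: 7 - 7 = 0. total_sold = 15
  Event 4 (sale 3): sell min(3,0)=0. stock: 0 - 0 = 0. total_sold = 15
  Event 5 (restock 5): 0 + 5 = 5
  Event 6 (return 6): 5 + 6 = 11
  Event 7 (sale 22): sell min(22,11)=11. stock: 11 - 11 = 0. total_sold = 26
  Event 8 (restock 23): 0 + 23 = 23
  Event 9 (return 4): 23 + 4 = 27
  Event 10 (sale 17): sell min(17,27)=17. stock: 27 - 17 = 10. total_sold = 43
  Event 11 (restock 26): 10 + 26 = 36
  Event 12 (sale 21): sell min(21,36)=21. stock: 36 - 21 = 15. total_sold = 64
  Event 13 (return 1): 15 + 1 = 16
  Event 14 (sale 17): sell min(17,16)=16. stock: 16 - 16 = 0. total_sold = 80
Final: stock = 0, total_sold = 80

First zero at event 1.

Answer: 1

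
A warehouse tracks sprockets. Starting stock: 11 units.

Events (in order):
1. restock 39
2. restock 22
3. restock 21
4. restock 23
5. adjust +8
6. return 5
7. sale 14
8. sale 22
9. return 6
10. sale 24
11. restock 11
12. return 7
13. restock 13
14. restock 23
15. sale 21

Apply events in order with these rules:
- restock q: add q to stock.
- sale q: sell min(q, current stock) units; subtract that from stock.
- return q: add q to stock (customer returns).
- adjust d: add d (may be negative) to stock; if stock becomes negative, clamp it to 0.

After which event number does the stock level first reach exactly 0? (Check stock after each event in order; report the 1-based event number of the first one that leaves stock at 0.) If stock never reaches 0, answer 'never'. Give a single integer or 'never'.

Processing events:
Start: stock = 11
  Event 1 (restock 39): 11 + 39 = 50
  Event 2 (restock 22): 50 + 22 = 72
  Event 3 (restock 21): 72 + 21 = 93
  Event 4 (restock 23): 93 + 23 = 116
  Event 5 (adjust +8): 116 + 8 = 124
  Event 6 (return 5): 124 + 5 = 129
  Event 7 (sale 14): sell min(14,129)=14. stock: 129 - 14 = 115. total_sold = 14
  Event 8 (sale 22): sell min(22,115)=22. stock: 115 - 22 = 93. total_sold = 36
  Event 9 (return 6): 93 + 6 = 99
  Event 10 (sale 24): sell min(24,99)=24. stock: 99 - 24 = 75. total_sold = 60
  Event 11 (restock 11): 75 + 11 = 86
  Event 12 (return 7): 86 + 7 = 93
  Event 13 (restock 13): 93 + 13 = 106
  Event 14 (restock 23): 106 + 23 = 129
  Event 15 (sale 21): sell min(21,129)=21. stock: 129 - 21 = 108. total_sold = 81
Final: stock = 108, total_sold = 81

Stock never reaches 0.

Answer: never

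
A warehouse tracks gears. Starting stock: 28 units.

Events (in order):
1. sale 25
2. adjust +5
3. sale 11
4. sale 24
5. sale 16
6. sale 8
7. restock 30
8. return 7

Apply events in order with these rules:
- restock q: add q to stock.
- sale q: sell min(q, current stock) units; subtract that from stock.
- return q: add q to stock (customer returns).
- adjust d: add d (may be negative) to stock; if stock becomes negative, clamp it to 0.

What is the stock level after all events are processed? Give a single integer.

Answer: 37

Derivation:
Processing events:
Start: stock = 28
  Event 1 (sale 25): sell min(25,28)=25. stock: 28 - 25 = 3. total_sold = 25
  Event 2 (adjust +5): 3 + 5 = 8
  Event 3 (sale 11): sell min(11,8)=8. stock: 8 - 8 = 0. total_sold = 33
  Event 4 (sale 24): sell min(24,0)=0. stock: 0 - 0 = 0. total_sold = 33
  Event 5 (sale 16): sell min(16,0)=0. stock: 0 - 0 = 0. total_sold = 33
  Event 6 (sale 8): sell min(8,0)=0. stock: 0 - 0 = 0. total_sold = 33
  Event 7 (restock 30): 0 + 30 = 30
  Event 8 (return 7): 30 + 7 = 37
Final: stock = 37, total_sold = 33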